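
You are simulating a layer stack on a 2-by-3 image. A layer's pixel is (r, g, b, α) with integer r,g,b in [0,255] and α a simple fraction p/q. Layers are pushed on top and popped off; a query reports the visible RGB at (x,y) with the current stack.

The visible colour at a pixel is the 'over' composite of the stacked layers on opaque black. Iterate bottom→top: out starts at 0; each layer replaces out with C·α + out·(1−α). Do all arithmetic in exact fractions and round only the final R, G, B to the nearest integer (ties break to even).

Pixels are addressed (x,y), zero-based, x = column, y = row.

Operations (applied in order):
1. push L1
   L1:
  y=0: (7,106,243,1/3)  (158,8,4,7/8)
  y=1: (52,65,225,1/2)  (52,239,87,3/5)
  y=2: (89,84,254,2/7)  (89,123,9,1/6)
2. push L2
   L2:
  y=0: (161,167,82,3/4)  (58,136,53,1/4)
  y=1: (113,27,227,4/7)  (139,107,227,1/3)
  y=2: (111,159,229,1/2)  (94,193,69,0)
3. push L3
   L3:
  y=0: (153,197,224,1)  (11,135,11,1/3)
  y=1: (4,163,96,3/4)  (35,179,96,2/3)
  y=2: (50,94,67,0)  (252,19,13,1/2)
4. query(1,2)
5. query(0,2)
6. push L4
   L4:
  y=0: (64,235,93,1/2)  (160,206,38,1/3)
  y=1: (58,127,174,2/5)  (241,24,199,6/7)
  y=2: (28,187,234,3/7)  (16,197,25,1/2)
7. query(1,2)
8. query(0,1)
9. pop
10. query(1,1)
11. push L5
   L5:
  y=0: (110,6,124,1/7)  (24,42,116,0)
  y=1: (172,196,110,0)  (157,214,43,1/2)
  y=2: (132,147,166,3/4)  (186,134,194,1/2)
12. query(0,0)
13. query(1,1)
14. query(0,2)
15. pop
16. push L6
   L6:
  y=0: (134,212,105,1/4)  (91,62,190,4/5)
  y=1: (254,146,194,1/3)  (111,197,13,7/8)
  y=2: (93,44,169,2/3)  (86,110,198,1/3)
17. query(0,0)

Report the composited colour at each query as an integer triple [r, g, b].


(1,2) stack=L1,L2,L3; from [0,0,0]:
+L1 (α=1/6) → [89/6, 41/2, 3/2]
+L2 (α=0) → [89/6, 41/2, 3/2]
+L3 (α=1/2) → [1601/12, 79/4, 29/4]
→ [133, 20, 7]

at x=0,y=2 over L1,L2,L3:
+L1 (α=2/7) → [178/7, 24, 508/7]
+L2 (α=1/2) → [955/14, 183/2, 2111/14]
+L3 (α=0) → [955/14, 183/2, 2111/14]
→ [68, 92, 151]

query (1,2) [L1,L2,L3,L4] — begin 0,0,0
+L1 (α=1/6) → [89/6, 41/2, 3/2]
+L2 (α=0) → [89/6, 41/2, 3/2]
+L3 (α=1/2) → [1601/12, 79/4, 29/4]
+L4 (α=1/2) → [1793/24, 867/8, 129/8]
→ [75, 108, 16]

(0,1) stack=L1,L2,L3,L4; from [0,0,0]:
after L1 α=1/2: [26, 65/2, 225/2]
after L2 α=4/7: [530/7, 411/14, 2491/14]
after L3 α=3/4: [307/14, 7257/56, 6523/56]
after L4 α=2/5: [509/14, 7199/56, 39057/280]
rounded: [36, 129, 139]

(1,1) stack=L1,L2,L3; from [0,0,0]:
after L1 α=3/5: [156/5, 717/5, 261/5]
after L2 α=1/3: [1007/15, 1969/15, 1657/15]
after L3 α=2/3: [2057/45, 7339/45, 4537/45]
= [46, 163, 101]

(0,0) stack=L1,L2,L3,L5; from [0,0,0]:
+L1 (α=1/3) → [7/3, 106/3, 81]
+L2 (α=3/4) → [364/3, 1609/12, 327/4]
+L3 (α=1) → [153, 197, 224]
+L5 (α=1/7) → [1028/7, 1188/7, 1468/7]
→ [147, 170, 210]

(1,1) stack=L1,L2,L3,L5; from [0,0,0]:
+L1 (α=3/5) → [156/5, 717/5, 261/5]
+L2 (α=1/3) → [1007/15, 1969/15, 1657/15]
+L3 (α=2/3) → [2057/45, 7339/45, 4537/45]
+L5 (α=1/2) → [4561/45, 16969/90, 3236/45]
→ [101, 189, 72]

(0,2) stack=L1,L2,L3,L5; from [0,0,0]:
+L1 (α=2/7) → [178/7, 24, 508/7]
+L2 (α=1/2) → [955/14, 183/2, 2111/14]
+L3 (α=0) → [955/14, 183/2, 2111/14]
+L5 (α=3/4) → [6499/56, 1065/8, 9083/56]
rounded: [116, 133, 162]

query (0,0) [L1,L2,L3,L6] — begin 0,0,0
after L1 α=1/3: [7/3, 106/3, 81]
after L2 α=3/4: [364/3, 1609/12, 327/4]
after L3 α=1: [153, 197, 224]
after L6 α=1/4: [593/4, 803/4, 777/4]
rounded: [148, 201, 194]


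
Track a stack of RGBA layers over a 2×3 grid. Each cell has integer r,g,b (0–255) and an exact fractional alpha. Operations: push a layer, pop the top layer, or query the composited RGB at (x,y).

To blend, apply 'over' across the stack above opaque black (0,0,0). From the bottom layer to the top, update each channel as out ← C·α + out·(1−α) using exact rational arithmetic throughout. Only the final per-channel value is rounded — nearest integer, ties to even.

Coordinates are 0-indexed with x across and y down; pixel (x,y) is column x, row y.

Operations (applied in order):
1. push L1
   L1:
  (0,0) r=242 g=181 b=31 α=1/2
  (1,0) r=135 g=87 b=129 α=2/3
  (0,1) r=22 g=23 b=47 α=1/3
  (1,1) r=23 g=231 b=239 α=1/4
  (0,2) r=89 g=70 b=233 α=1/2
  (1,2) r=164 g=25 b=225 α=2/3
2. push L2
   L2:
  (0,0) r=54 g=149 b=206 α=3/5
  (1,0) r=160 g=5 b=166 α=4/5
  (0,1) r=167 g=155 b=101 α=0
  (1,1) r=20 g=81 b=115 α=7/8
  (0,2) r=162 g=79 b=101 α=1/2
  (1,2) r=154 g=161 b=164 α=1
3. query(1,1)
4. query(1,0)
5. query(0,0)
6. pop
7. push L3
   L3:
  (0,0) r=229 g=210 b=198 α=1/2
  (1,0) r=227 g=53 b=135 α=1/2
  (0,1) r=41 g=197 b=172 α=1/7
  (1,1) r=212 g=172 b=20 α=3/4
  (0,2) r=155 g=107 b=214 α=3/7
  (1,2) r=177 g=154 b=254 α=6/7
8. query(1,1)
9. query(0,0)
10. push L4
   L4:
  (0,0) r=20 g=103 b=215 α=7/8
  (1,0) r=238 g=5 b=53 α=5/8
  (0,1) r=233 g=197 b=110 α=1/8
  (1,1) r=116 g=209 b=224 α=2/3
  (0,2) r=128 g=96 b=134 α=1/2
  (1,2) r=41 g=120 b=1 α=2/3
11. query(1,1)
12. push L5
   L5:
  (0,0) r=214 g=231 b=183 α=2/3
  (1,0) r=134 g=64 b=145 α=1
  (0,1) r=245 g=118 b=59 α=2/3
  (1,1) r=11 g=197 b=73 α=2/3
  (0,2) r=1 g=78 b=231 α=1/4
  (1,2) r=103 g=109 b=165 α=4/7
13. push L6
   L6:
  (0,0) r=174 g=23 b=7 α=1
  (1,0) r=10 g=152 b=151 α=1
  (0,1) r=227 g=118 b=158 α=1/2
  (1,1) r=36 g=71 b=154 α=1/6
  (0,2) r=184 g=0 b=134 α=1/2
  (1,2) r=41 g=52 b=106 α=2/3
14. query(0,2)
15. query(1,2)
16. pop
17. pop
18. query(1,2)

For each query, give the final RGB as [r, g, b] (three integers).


(1,1) stack=L1,L2; from [0,0,0]:
L1 α=1/4: [23/4, 231/4, 239/4]
L2 α=7/8: [583/32, 2499/32, 3459/32]
rounded: [18, 78, 108]

query (1,0) [L1,L2] — begin 0,0,0
+L1 (α=2/3) → [90, 58, 86]
+L2 (α=4/5) → [146, 78/5, 150]
rounded: [146, 16, 150]

query (0,0) [L1,L2] — begin 0,0,0
+L1 (α=1/2) → [121, 181/2, 31/2]
+L2 (α=3/5) → [404/5, 628/5, 649/5]
→ [81, 126, 130]

at x=1,y=1 over L1,L3:
after L1 α=1/4: [23/4, 231/4, 239/4]
after L3 α=3/4: [2567/16, 2295/16, 479/16]
→ [160, 143, 30]

(0,0) stack=L1,L3; from [0,0,0]:
L1 α=1/2: [121, 181/2, 31/2]
L3 α=1/2: [175, 601/4, 427/4]
rounded: [175, 150, 107]

query (1,1) [L1,L3,L4] — begin 0,0,0
after L1 α=1/4: [23/4, 231/4, 239/4]
after L3 α=3/4: [2567/16, 2295/16, 479/16]
after L4 α=2/3: [2093/16, 8983/48, 2549/16]
rounded: [131, 187, 159]

query (0,2) [L1,L3,L4,L5,L6] — begin 0,0,0
+L1 (α=1/2) → [89/2, 35, 233/2]
+L3 (α=3/7) → [643/7, 461/7, 1108/7]
+L4 (α=1/2) → [1539/14, 1133/14, 1023/7]
+L5 (α=1/4) → [4631/56, 4491/56, 2343/14]
+L6 (α=1/2) → [14935/112, 4491/112, 4219/28]
→ [133, 40, 151]

(1,2) stack=L1,L3,L4,L5,L6; from [0,0,0]:
+L1 (α=2/3) → [328/3, 50/3, 150]
+L3 (α=6/7) → [502/3, 2822/21, 1674/7]
+L4 (α=2/3) → [748/9, 7862/63, 1688/21]
+L5 (α=4/7) → [1984/21, 17018/147, 6308/49]
+L6 (α=2/3) → [3706/63, 32306/441, 16696/147]
= [59, 73, 114]

at x=1,y=2 over L1,L3,L4:
after L1 α=2/3: [328/3, 50/3, 150]
after L3 α=6/7: [502/3, 2822/21, 1674/7]
after L4 α=2/3: [748/9, 7862/63, 1688/21]
= [83, 125, 80]


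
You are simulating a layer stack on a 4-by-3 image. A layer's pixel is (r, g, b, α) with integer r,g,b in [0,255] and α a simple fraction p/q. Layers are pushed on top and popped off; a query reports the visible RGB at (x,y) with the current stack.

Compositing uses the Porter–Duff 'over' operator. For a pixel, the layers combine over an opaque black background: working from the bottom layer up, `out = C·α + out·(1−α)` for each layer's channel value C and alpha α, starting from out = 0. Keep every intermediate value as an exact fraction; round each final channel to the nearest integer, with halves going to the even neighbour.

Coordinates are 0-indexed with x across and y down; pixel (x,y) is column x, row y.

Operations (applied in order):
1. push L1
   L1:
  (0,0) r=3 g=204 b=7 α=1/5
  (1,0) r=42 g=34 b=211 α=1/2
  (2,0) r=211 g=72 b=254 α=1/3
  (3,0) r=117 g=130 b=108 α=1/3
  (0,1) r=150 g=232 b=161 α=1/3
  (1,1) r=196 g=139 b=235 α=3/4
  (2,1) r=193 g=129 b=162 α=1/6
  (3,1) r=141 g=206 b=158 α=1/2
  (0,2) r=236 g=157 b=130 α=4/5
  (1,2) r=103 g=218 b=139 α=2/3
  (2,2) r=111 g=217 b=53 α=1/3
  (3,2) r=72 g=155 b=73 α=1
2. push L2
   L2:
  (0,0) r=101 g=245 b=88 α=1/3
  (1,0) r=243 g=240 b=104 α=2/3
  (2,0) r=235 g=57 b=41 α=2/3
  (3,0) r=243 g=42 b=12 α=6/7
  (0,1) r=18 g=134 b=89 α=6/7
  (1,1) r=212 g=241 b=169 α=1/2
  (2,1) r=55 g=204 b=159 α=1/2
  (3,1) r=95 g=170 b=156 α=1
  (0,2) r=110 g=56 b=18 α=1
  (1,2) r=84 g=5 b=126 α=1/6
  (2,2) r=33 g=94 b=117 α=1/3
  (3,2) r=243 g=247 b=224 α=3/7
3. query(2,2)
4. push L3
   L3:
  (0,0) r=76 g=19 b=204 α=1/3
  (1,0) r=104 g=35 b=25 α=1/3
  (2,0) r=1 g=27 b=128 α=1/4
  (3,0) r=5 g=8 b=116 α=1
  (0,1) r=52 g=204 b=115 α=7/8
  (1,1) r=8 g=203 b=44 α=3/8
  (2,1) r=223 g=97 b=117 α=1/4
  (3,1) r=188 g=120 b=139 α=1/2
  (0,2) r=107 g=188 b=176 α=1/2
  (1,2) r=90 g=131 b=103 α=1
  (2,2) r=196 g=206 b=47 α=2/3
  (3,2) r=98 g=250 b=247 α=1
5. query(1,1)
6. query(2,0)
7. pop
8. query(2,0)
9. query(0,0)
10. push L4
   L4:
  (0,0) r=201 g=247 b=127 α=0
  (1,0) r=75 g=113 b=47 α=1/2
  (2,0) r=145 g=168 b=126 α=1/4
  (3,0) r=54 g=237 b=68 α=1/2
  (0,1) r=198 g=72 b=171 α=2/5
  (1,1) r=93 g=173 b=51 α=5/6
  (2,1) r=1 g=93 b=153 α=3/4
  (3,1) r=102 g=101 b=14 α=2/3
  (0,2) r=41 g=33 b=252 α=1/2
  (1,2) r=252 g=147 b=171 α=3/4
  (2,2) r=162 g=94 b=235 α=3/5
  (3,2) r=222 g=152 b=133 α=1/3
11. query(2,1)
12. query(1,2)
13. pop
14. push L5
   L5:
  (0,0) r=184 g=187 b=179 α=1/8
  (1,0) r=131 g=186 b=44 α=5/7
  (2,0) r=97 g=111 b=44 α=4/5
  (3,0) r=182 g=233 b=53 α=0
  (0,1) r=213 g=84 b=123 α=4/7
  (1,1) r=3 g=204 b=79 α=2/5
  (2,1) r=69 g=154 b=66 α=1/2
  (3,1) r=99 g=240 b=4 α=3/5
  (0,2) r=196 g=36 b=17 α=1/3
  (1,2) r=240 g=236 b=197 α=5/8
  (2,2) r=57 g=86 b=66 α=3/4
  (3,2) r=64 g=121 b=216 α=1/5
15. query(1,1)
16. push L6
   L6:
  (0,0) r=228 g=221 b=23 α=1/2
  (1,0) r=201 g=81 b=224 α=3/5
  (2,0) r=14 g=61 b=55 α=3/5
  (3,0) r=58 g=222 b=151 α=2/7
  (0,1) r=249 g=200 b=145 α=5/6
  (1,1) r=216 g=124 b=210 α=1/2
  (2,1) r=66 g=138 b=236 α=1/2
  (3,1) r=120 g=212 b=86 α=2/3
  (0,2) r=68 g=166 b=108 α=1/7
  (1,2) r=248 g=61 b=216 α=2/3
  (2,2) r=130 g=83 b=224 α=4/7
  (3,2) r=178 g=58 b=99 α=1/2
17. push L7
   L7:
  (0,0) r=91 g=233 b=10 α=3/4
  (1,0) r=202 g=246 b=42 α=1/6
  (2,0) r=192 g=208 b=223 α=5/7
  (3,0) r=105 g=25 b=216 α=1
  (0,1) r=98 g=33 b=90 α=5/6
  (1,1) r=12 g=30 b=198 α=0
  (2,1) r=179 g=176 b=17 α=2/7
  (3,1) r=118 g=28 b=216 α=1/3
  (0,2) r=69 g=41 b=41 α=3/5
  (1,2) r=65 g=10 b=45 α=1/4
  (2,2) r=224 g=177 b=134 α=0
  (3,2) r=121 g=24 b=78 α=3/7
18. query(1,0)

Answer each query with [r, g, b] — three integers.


(2,2) stack=L1,L2; from [0,0,0]:
+L1 (α=1/3) → [37, 217/3, 53/3]
+L2 (α=1/3) → [107/3, 716/9, 457/9]
→ [36, 80, 51]

(1,1) stack=L1,L2,L3; from [0,0,0]:
+L1 (α=3/4) → [147, 417/4, 705/4]
+L2 (α=1/2) → [359/2, 1381/8, 1381/8]
+L3 (α=3/8) → [1843/16, 11777/64, 7961/64]
= [115, 184, 124]

at x=2,y=0 over L1,L2,L3:
+L1 (α=1/3) → [211/3, 24, 254/3]
+L2 (α=2/3) → [1621/9, 46, 500/9]
+L3 (α=1/4) → [406/3, 165/4, 221/3]
rounded: [135, 41, 74]

(2,0) stack=L1,L2; from [0,0,0]:
after L1 α=1/3: [211/3, 24, 254/3]
after L2 α=2/3: [1621/9, 46, 500/9]
= [180, 46, 56]

(0,0) stack=L1,L2; from [0,0,0]:
L1 α=1/5: [3/5, 204/5, 7/5]
L2 α=1/3: [511/15, 1633/15, 454/15]
→ [34, 109, 30]

query (2,1) [L1,L2,L4] — begin 0,0,0
+L1 (α=1/6) → [193/6, 43/2, 27]
+L2 (α=1/2) → [523/12, 451/4, 93]
+L4 (α=3/4) → [559/48, 1567/16, 138]
rounded: [12, 98, 138]

(1,2) stack=L1,L2,L4; from [0,0,0]:
after L1 α=2/3: [206/3, 436/3, 278/3]
after L2 α=1/6: [641/9, 2195/18, 884/9]
after L4 α=3/4: [7445/36, 10133/72, 5501/36]
rounded: [207, 141, 153]

at x=1,y=1 over L1,L2,L5:
after L1 α=3/4: [147, 417/4, 705/4]
after L2 α=1/2: [359/2, 1381/8, 1381/8]
after L5 α=2/5: [1089/10, 7407/40, 5407/40]
= [109, 185, 135]

at x=1,y=0 over L1,L2,L5,L6,L7:
after L1 α=1/2: [21, 17, 211/2]
after L2 α=2/3: [169, 497/3, 209/2]
after L5 α=5/7: [993/7, 3784/21, 429/7]
after L6 α=3/5: [6207/35, 12671/105, 5562/35]
after L7 α=1/6: [7621/42, 17837/126, 976/7]
rounded: [181, 142, 139]


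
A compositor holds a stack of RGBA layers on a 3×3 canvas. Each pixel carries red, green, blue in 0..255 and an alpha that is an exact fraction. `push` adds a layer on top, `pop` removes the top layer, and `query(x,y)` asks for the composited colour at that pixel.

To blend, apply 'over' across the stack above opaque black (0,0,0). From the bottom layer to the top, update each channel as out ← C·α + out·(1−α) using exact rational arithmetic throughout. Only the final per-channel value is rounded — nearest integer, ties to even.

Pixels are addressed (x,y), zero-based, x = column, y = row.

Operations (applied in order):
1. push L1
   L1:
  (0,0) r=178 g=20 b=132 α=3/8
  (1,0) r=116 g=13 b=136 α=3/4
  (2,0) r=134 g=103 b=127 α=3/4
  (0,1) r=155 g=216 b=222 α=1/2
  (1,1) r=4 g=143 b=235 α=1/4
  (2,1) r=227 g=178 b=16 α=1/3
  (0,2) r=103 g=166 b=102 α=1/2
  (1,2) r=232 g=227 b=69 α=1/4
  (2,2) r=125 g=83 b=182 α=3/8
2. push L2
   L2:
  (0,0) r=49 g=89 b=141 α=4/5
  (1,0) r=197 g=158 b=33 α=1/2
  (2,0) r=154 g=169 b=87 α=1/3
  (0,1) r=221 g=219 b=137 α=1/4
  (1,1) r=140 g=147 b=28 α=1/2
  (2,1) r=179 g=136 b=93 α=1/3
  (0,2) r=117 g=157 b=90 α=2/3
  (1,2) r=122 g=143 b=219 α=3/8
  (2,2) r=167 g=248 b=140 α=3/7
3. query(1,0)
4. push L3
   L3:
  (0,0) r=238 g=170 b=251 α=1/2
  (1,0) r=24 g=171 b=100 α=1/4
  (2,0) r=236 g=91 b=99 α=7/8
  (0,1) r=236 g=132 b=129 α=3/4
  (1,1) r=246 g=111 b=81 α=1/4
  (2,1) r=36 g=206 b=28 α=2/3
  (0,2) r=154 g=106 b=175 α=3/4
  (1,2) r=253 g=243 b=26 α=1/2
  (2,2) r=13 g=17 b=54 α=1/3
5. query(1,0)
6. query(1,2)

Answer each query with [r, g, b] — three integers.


at x=1,y=0 over L1,L2:
L1 α=3/4: [87, 39/4, 102]
L2 α=1/2: [142, 671/8, 135/2]
rounded: [142, 84, 68]

query (1,0) [L1,L2,L3] — begin 0,0,0
+L1 (α=3/4) → [87, 39/4, 102]
+L2 (α=1/2) → [142, 671/8, 135/2]
+L3 (α=1/4) → [225/2, 3381/32, 605/8]
= [112, 106, 76]

(1,2) stack=L1,L2,L3; from [0,0,0]:
+L1 (α=1/4) → [58, 227/4, 69/4]
+L2 (α=3/8) → [82, 2851/32, 2973/32]
+L3 (α=1/2) → [335/2, 10627/64, 3805/64]
rounded: [168, 166, 59]


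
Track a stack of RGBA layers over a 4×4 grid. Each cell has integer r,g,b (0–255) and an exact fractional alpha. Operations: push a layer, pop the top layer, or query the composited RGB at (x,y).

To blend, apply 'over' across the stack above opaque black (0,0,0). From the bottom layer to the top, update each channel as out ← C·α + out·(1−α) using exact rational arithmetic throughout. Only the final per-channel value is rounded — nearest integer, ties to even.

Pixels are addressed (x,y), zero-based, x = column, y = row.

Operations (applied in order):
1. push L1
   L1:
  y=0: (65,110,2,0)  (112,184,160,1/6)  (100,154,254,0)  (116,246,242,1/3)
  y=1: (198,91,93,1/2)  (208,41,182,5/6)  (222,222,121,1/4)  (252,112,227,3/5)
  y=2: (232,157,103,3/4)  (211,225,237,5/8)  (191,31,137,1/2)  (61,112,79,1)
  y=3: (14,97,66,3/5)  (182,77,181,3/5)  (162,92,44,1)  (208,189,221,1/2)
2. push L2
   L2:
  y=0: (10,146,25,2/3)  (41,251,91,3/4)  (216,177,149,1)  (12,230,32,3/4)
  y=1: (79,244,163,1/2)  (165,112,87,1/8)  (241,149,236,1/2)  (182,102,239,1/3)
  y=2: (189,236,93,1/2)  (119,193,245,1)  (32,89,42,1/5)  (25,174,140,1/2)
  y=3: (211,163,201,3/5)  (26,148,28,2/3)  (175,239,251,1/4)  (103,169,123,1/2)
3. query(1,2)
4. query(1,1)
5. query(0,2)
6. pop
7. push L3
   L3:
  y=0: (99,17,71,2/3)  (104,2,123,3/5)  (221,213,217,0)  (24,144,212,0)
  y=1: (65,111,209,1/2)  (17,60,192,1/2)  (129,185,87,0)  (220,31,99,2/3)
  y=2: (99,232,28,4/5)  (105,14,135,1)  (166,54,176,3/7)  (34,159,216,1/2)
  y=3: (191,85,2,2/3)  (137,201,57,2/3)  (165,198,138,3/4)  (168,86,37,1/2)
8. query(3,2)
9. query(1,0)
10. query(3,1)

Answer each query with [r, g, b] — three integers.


at x=1,y=2 over L1,L2:
after L1 α=5/8: [1055/8, 1125/8, 1185/8]
after L2 α=1: [119, 193, 245]
rounded: [119, 193, 245]

query (1,1) [L1,L2] — begin 0,0,0
L1 α=5/6: [520/3, 205/6, 455/3]
L2 α=1/8: [4135/24, 2107/48, 1723/12]
rounded: [172, 44, 144]

query (0,2) [L1,L2] — begin 0,0,0
+L1 (α=3/4) → [174, 471/4, 309/4]
+L2 (α=1/2) → [363/2, 1415/8, 681/8]
rounded: [182, 177, 85]

query (3,2) [L1,L3] — begin 0,0,0
+L1 (α=1) → [61, 112, 79]
+L3 (α=1/2) → [95/2, 271/2, 295/2]
= [48, 136, 148]

(1,0) stack=L1,L3; from [0,0,0]:
after L1 α=1/6: [56/3, 92/3, 80/3]
after L3 α=3/5: [1048/15, 202/15, 1267/15]
= [70, 13, 84]

query (3,1) [L1,L3] — begin 0,0,0
+L1 (α=3/5) → [756/5, 336/5, 681/5]
+L3 (α=2/3) → [2956/15, 646/15, 557/5]
= [197, 43, 111]


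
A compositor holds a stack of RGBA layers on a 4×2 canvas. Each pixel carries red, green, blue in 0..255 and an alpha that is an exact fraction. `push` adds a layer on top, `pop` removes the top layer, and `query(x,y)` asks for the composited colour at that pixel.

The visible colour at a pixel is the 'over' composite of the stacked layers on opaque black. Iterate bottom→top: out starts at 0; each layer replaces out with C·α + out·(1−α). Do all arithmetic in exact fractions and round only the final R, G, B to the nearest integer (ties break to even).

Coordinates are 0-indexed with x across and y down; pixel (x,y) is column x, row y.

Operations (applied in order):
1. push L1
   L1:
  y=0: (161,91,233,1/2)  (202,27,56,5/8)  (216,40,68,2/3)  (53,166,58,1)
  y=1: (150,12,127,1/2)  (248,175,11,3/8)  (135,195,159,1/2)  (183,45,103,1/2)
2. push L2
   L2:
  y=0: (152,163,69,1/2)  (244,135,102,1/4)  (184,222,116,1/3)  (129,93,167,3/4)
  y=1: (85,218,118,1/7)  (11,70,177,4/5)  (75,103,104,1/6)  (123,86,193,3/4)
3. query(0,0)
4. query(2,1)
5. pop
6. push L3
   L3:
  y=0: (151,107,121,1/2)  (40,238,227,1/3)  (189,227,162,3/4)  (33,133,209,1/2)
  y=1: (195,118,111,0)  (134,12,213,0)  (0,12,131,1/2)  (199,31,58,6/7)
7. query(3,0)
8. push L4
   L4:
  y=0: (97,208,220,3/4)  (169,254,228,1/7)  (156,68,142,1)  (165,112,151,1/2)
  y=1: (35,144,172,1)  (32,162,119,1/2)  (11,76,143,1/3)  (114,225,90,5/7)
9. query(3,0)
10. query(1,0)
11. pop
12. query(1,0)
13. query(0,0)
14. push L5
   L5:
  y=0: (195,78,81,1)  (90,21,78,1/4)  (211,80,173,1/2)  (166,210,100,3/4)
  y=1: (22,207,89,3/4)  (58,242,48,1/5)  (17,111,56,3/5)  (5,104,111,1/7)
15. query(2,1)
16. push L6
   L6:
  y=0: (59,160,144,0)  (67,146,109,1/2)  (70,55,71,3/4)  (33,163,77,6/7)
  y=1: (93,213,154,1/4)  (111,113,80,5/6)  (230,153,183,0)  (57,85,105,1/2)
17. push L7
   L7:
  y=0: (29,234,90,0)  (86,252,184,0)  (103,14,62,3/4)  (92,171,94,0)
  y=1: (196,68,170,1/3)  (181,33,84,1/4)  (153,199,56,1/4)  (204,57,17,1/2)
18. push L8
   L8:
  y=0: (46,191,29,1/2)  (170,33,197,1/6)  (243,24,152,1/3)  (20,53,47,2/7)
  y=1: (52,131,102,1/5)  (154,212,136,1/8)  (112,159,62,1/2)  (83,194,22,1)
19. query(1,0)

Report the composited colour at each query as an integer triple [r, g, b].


at x=0,y=0 over L1,L2:
after L1 α=1/2: [161/2, 91/2, 233/2]
after L2 α=1/2: [465/4, 417/4, 371/4]
rounded: [116, 104, 93]

query (2,1) [L1,L2] — begin 0,0,0
L1 α=1/2: [135/2, 195/2, 159/2]
L2 α=1/6: [275/4, 1181/12, 1003/12]
= [69, 98, 84]

(3,0) stack=L1,L3; from [0,0,0]:
+L1 (α=1) → [53, 166, 58]
+L3 (α=1/2) → [43, 299/2, 267/2]
rounded: [43, 150, 134]

query (3,0) [L1,L3,L4] — begin 0,0,0
+L1 (α=1) → [53, 166, 58]
+L3 (α=1/2) → [43, 299/2, 267/2]
+L4 (α=1/2) → [104, 523/4, 569/4]
= [104, 131, 142]

(1,0) stack=L1,L3,L4; from [0,0,0]:
after L1 α=5/8: [505/4, 135/8, 35]
after L3 α=1/3: [195/2, 1087/12, 99]
after L4 α=1/7: [754/7, 1595/14, 822/7]
rounded: [108, 114, 117]

query (1,0) [L1,L3] — begin 0,0,0
L1 α=5/8: [505/4, 135/8, 35]
L3 α=1/3: [195/2, 1087/12, 99]
rounded: [98, 91, 99]

query (0,0) [L1,L3] — begin 0,0,0
+L1 (α=1/2) → [161/2, 91/2, 233/2]
+L3 (α=1/2) → [463/4, 305/4, 475/4]
rounded: [116, 76, 119]

query (2,1) [L1,L3,L5] — begin 0,0,0
L1 α=1/2: [135/2, 195/2, 159/2]
L3 α=1/2: [135/4, 219/4, 421/4]
L5 α=3/5: [237/10, 177/2, 757/10]
rounded: [24, 88, 76]

at x=1,y=0 over L1,L3,L5,L6,L7,L8:
L1 α=5/8: [505/4, 135/8, 35]
L3 α=1/3: [195/2, 1087/12, 99]
L5 α=1/4: [765/8, 1171/16, 375/4]
L6 α=1/2: [1301/16, 3507/32, 811/8]
L7 α=0: [1301/16, 3507/32, 811/8]
L8 α=1/6: [3075/32, 6197/64, 1877/16]
→ [96, 97, 117]


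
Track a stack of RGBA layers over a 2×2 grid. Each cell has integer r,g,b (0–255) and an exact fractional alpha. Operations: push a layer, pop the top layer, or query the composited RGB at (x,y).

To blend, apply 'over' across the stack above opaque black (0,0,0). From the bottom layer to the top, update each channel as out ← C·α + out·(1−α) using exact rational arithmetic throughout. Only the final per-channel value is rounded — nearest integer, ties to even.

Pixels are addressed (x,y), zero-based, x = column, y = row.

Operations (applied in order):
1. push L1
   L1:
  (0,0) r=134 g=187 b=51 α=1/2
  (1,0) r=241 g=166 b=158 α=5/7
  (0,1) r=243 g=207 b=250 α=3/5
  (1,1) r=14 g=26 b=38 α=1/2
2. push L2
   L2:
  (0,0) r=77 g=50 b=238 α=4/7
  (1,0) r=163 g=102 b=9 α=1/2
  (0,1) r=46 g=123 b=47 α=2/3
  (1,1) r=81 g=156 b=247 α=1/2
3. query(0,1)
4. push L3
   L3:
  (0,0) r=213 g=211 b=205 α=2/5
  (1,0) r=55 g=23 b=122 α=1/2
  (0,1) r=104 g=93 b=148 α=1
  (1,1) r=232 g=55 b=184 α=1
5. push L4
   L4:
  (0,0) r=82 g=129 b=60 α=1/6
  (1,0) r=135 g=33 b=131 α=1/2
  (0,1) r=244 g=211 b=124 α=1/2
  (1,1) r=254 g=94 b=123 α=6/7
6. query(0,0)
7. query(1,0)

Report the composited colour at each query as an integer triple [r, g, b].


at x=0,y=1 over L1,L2:
after L1 α=3/5: [729/5, 621/5, 150]
after L2 α=2/3: [1189/15, 617/5, 244/3]
→ [79, 123, 81]

at x=0,y=0 over L1,L2,L3,L4:
L1 α=1/2: [67, 187/2, 51/2]
L2 α=4/7: [509/7, 961/14, 2057/14]
L3 α=2/5: [4509/35, 8791/70, 11911/70]
L4 α=1/6: [5083/42, 10597/84, 12751/84]
= [121, 126, 152]

at x=1,y=0 over L1,L2,L3,L4:
after L1 α=5/7: [1205/7, 830/7, 790/7]
after L2 α=1/2: [1173/7, 772/7, 853/14]
after L3 α=1/2: [779/7, 933/14, 2561/28]
after L4 α=1/2: [862/7, 1395/28, 6229/56]
rounded: [123, 50, 111]


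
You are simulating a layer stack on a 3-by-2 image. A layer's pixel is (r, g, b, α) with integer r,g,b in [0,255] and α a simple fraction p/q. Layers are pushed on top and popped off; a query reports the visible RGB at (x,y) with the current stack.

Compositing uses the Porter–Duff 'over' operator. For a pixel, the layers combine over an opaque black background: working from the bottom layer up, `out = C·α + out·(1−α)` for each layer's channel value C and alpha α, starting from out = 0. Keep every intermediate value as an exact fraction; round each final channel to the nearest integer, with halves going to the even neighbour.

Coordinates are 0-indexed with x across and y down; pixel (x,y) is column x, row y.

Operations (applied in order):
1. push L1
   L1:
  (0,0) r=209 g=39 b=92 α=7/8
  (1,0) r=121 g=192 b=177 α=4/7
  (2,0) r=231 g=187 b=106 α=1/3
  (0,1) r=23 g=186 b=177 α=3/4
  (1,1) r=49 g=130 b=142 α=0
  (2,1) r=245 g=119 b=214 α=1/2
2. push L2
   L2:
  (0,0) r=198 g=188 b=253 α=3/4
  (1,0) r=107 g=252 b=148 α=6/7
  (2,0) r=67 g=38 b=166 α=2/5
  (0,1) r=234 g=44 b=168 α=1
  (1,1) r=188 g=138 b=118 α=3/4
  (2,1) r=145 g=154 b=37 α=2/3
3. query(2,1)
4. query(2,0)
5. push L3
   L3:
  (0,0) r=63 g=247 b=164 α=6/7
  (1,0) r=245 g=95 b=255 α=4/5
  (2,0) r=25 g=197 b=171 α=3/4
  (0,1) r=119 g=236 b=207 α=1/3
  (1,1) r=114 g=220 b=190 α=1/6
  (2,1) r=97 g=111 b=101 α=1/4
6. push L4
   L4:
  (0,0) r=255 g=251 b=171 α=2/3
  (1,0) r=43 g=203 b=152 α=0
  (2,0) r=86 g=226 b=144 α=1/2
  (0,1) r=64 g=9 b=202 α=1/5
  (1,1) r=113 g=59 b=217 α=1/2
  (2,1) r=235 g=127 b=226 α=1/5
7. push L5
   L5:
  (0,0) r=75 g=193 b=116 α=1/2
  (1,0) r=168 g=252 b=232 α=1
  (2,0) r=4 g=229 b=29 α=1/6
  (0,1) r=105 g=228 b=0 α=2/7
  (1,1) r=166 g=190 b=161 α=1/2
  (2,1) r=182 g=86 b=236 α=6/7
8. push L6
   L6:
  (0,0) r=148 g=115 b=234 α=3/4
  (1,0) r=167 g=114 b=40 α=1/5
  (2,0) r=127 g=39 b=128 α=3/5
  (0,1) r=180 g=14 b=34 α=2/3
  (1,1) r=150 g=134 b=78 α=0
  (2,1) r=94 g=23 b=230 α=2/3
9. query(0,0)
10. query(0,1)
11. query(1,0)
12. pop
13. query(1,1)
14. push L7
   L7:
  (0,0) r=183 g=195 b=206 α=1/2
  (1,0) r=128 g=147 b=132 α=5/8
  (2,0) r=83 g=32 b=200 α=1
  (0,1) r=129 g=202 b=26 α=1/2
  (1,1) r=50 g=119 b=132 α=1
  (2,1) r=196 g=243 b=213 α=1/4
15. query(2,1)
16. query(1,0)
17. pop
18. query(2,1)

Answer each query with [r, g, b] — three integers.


query (2,1) [L1,L2] — begin 0,0,0
+L1 (α=1/2) → [245/2, 119/2, 107]
+L2 (α=2/3) → [275/2, 245/2, 181/3]
= [138, 122, 60]

query (2,0) [L1,L2] — begin 0,0,0
after L1 α=1/3: [77, 187/3, 106/3]
after L2 α=2/5: [73, 263/5, 438/5]
rounded: [73, 53, 88]

at x=0,y=0 over L1,L2,L3,L4,L5,L6:
+L1 (α=7/8) → [1463/8, 273/8, 161/2]
+L2 (α=3/4) → [6215/32, 4785/32, 1679/8]
+L3 (α=6/7) → [18311/224, 52209/224, 9551/56]
+L4 (α=2/3) → [132551/672, 164657/672, 28703/168]
+L5 (α=1/2) → [182951/1344, 294353/1344, 48191/336]
+L6 (α=3/4) → [779687/5376, 758033/5376, 284063/1344]
→ [145, 141, 211]

at x=0,y=1 over L1,L2,L3,L4,L5,L6:
L1 α=3/4: [69/4, 279/2, 531/4]
L2 α=1: [234, 44, 168]
L3 α=1/3: [587/3, 108, 181]
L4 α=1/5: [508/3, 441/5, 926/5]
L5 α=2/7: [3170/21, 897/7, 926/7]
L6 α=2/3: [10730/63, 1093/21, 1402/21]
→ [170, 52, 67]

query (1,0) [L1,L2,L3,L4,L5,L6] — begin 0,0,0
after L1 α=4/7: [484/7, 768/7, 708/7]
after L2 α=6/7: [4978/49, 11352/49, 6924/49]
after L3 α=4/5: [52998/245, 29972/245, 56904/245]
after L4 α=0: [52998/245, 29972/245, 56904/245]
after L5 α=1: [168, 252, 232]
after L6 α=1/5: [839/5, 1122/5, 968/5]
= [168, 224, 194]

query (1,1) [L1,L2,L3,L4,L5] — begin 0,0,0
after L1 α=0: [0, 0, 0]
after L2 α=3/4: [141, 207/2, 177/2]
after L3 α=1/6: [273/2, 1475/12, 1265/12]
after L4 α=1/2: [499/4, 2183/24, 3869/24]
after L5 α=1/2: [1163/8, 6743/48, 7733/48]
= [145, 140, 161]

at x=2,y=1 over L1,L2,L3,L4,L5,L7:
after L1 α=1/2: [245/2, 119/2, 107]
after L2 α=2/3: [275/2, 245/2, 181/3]
after L3 α=1/4: [1019/8, 957/8, 141/2]
after L4 α=1/5: [1489/10, 1211/10, 508/5]
after L5 α=6/7: [12409/70, 6371/70, 1084/5]
after L7 α=1/4: [50947/280, 36123/280, 4317/20]
= [182, 129, 216]

query (1,0) [L1,L2,L3,L4,L5,L7] — begin 0,0,0
after L1 α=4/7: [484/7, 768/7, 708/7]
after L2 α=6/7: [4978/49, 11352/49, 6924/49]
after L3 α=4/5: [52998/245, 29972/245, 56904/245]
after L4 α=0: [52998/245, 29972/245, 56904/245]
after L5 α=1: [168, 252, 232]
after L7 α=5/8: [143, 1491/8, 339/2]
→ [143, 186, 170]

query (2,1) [L1,L2,L3,L4,L5] — begin 0,0,0
L1 α=1/2: [245/2, 119/2, 107]
L2 α=2/3: [275/2, 245/2, 181/3]
L3 α=1/4: [1019/8, 957/8, 141/2]
L4 α=1/5: [1489/10, 1211/10, 508/5]
L5 α=6/7: [12409/70, 6371/70, 1084/5]
= [177, 91, 217]


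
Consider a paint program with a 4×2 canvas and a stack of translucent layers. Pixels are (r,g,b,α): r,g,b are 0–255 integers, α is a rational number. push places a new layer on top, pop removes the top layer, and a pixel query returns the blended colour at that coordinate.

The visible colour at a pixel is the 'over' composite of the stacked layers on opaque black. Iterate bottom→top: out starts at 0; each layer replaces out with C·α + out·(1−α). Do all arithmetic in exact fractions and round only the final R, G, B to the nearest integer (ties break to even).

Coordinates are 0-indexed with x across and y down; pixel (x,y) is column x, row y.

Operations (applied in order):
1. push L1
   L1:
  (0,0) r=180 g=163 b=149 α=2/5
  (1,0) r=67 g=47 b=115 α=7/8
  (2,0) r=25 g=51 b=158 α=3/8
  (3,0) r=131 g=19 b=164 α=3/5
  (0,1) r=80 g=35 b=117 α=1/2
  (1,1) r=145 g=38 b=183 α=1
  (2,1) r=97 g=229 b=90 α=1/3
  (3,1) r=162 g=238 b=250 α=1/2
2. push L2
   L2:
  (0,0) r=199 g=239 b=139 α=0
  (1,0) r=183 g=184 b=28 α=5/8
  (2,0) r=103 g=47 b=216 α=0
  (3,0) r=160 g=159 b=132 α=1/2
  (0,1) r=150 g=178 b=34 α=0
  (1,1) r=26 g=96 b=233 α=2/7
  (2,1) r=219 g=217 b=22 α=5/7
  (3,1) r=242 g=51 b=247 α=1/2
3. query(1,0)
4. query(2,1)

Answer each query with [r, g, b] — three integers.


at x=1,y=0 over L1,L2:
L1 α=7/8: [469/8, 329/8, 805/8]
L2 α=5/8: [8727/64, 8347/64, 3535/64]
= [136, 130, 55]

(2,1) stack=L1,L2; from [0,0,0]:
L1 α=1/3: [97/3, 229/3, 30]
L2 α=5/7: [497/3, 3713/21, 170/7]
= [166, 177, 24]


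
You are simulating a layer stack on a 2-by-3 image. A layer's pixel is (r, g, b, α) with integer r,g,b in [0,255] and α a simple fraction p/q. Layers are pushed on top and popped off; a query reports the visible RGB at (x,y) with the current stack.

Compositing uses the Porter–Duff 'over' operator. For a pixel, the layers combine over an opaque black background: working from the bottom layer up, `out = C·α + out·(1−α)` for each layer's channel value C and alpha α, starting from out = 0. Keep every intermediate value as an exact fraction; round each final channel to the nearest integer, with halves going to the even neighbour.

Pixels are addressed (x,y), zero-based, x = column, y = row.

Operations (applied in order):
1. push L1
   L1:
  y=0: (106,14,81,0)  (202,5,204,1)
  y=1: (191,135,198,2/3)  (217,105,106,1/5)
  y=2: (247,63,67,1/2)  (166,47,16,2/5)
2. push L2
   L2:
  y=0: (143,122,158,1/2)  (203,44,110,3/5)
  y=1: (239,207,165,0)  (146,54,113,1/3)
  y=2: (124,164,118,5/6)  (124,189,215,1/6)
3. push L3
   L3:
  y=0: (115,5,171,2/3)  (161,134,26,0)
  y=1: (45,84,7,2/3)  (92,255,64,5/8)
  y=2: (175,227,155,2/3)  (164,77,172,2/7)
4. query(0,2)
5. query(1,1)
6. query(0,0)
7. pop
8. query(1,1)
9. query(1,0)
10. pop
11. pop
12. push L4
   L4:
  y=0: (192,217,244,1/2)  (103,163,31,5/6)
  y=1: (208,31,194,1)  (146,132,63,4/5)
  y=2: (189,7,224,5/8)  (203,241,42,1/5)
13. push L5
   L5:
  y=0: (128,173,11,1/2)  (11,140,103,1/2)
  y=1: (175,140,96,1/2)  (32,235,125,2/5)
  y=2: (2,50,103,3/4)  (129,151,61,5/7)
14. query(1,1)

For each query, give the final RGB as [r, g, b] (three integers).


at x=0,y=2 over L1,L2,L3:
+L1 (α=1/2) → [247/2, 63/2, 67/2]
+L2 (α=5/6) → [1487/12, 1703/12, 1247/12]
+L3 (α=2/3) → [5687/36, 7151/36, 4967/36]
→ [158, 199, 138]

at x=1,y=1 over L1,L2,L3:
after L1 α=1/5: [217/5, 21, 106/5]
after L2 α=1/3: [388/5, 32, 259/5]
after L3 α=5/8: [433/5, 1371/8, 2377/40]
= [87, 171, 59]

(0,0) stack=L1,L2,L3; from [0,0,0]:
+L1 (α=0) → [0, 0, 0]
+L2 (α=1/2) → [143/2, 61, 79]
+L3 (α=2/3) → [201/2, 71/3, 421/3]
= [100, 24, 140]

at x=1,y=1 over L1,L2:
L1 α=1/5: [217/5, 21, 106/5]
L2 α=1/3: [388/5, 32, 259/5]
rounded: [78, 32, 52]

query (1,0) [L1,L2] — begin 0,0,0
L1 α=1: [202, 5, 204]
L2 α=3/5: [1013/5, 142/5, 738/5]
= [203, 28, 148]

at x=1,y=1 over L4,L5:
L4 α=4/5: [584/5, 528/5, 252/5]
L5 α=2/5: [2072/25, 3934/25, 2006/25]
→ [83, 157, 80]


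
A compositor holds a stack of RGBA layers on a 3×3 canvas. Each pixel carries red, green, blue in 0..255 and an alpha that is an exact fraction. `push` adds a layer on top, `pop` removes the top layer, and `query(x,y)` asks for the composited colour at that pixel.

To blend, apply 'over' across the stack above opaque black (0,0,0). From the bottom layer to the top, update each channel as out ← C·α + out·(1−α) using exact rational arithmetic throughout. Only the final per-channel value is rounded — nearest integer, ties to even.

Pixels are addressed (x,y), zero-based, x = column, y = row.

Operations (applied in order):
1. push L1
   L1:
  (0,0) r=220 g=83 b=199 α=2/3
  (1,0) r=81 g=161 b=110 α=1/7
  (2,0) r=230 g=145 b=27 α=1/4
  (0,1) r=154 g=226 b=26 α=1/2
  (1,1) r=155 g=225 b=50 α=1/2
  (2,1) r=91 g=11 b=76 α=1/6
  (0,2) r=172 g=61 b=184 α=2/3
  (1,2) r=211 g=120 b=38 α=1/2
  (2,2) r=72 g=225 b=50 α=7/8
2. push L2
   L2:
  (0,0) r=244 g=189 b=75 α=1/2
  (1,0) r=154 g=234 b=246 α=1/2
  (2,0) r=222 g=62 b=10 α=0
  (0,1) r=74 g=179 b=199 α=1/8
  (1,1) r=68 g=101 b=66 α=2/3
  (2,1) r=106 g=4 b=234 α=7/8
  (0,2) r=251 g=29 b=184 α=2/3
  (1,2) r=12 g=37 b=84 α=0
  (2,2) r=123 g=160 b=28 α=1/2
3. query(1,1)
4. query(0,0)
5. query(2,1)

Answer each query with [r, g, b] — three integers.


query (1,1) [L1,L2] — begin 0,0,0
L1 α=1/2: [155/2, 225/2, 25]
L2 α=2/3: [427/6, 629/6, 157/3]
rounded: [71, 105, 52]

at x=0,y=0 over L1,L2:
after L1 α=2/3: [440/3, 166/3, 398/3]
after L2 α=1/2: [586/3, 733/6, 623/6]
rounded: [195, 122, 104]

query (2,1) [L1,L2] — begin 0,0,0
+L1 (α=1/6) → [91/6, 11/6, 38/3]
+L2 (α=7/8) → [4543/48, 179/48, 619/3]
rounded: [95, 4, 206]


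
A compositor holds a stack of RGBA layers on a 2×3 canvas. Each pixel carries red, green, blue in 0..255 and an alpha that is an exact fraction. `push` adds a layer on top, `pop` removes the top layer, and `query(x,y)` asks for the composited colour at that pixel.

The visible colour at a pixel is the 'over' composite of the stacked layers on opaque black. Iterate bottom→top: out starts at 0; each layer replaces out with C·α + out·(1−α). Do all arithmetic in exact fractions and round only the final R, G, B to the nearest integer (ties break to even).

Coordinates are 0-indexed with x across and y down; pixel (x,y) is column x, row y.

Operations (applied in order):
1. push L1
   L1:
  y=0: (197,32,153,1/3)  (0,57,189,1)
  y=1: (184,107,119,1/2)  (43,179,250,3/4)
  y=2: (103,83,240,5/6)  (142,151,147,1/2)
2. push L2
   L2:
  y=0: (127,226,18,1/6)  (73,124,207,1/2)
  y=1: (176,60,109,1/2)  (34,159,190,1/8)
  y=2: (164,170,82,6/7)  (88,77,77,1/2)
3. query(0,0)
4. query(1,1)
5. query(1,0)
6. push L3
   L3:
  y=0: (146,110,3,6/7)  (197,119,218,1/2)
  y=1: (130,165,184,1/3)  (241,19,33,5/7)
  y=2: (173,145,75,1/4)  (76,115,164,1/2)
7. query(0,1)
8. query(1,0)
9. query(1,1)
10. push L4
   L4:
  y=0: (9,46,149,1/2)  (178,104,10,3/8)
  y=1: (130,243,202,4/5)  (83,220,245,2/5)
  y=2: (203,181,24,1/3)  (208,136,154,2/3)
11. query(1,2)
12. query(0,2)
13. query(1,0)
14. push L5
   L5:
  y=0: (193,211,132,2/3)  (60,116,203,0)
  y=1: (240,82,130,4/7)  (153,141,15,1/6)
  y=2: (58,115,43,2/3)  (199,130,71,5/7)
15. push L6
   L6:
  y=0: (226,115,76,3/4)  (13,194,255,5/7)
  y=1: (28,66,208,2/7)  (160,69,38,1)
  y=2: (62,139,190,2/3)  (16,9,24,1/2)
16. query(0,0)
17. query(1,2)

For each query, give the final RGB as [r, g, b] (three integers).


at x=0,y=0 over L1,L2:
after L1 α=1/3: [197/3, 32/3, 51]
after L2 α=1/6: [683/9, 419/9, 91/2]
→ [76, 47, 46]

(1,1) stack=L1,L2; from [0,0,0]:
L1 α=3/4: [129/4, 537/4, 375/2]
L2 α=1/8: [1039/32, 4395/32, 3005/16]
rounded: [32, 137, 188]

query (1,0) [L1,L2] — begin 0,0,0
+L1 (α=1) → [0, 57, 189]
+L2 (α=1/2) → [73/2, 181/2, 198]
rounded: [36, 90, 198]

query (0,1) [L1,L2,L3] — begin 0,0,0
L1 α=1/2: [92, 107/2, 119/2]
L2 α=1/2: [134, 227/4, 337/4]
L3 α=1/3: [398/3, 557/6, 235/2]
= [133, 93, 118]

query (1,0) [L1,L2,L3] — begin 0,0,0
after L1 α=1: [0, 57, 189]
after L2 α=1/2: [73/2, 181/2, 198]
after L3 α=1/2: [467/4, 419/4, 208]
→ [117, 105, 208]

(1,1) stack=L1,L2,L3; from [0,0,0]:
+L1 (α=3/4) → [129/4, 537/4, 375/2]
+L2 (α=1/8) → [1039/32, 4395/32, 3005/16]
+L3 (α=5/7) → [20319/112, 845/16, 4325/56]
→ [181, 53, 77]

(1,2) stack=L1,L2,L3,L4; from [0,0,0]:
+L1 (α=1/2) → [71, 151/2, 147/2]
+L2 (α=1/2) → [159/2, 305/4, 301/4]
+L3 (α=1/2) → [311/4, 765/8, 957/8]
+L4 (α=2/3) → [1975/12, 2941/24, 3421/24]
→ [165, 123, 143]

query (0,2) [L1,L2,L3,L4] — begin 0,0,0
after L1 α=5/6: [515/6, 415/6, 200]
after L2 α=6/7: [917/6, 6535/42, 692/7]
after L3 α=1/4: [1263/8, 8565/56, 2601/28]
after L4 α=1/3: [2075/12, 13633/84, 979/14]
rounded: [173, 162, 70]

query (1,0) [L1,L2,L3,L4] — begin 0,0,0
after L1 α=1: [0, 57, 189]
after L2 α=1/2: [73/2, 181/2, 198]
after L3 α=1/2: [467/4, 419/4, 208]
after L4 α=3/8: [4471/32, 3343/32, 535/4]
rounded: [140, 104, 134]

at x=0,y=0 over L1,L2,L3,L4,L5,L6:
after L1 α=1/3: [197/3, 32/3, 51]
after L2 α=1/6: [683/9, 419/9, 91/2]
after L3 α=6/7: [8567/63, 6359/63, 127/14]
after L4 α=1/2: [4567/63, 9257/126, 2213/28]
after L5 α=2/3: [28885/189, 62429/378, 9605/84]
after L6 α=3/4: [157027/756, 192839/1512, 28757/336]
→ [208, 128, 86]

(1,2) stack=L1,L2,L3,L4,L5,L6; from [0,0,0]:
L1 α=1/2: [71, 151/2, 147/2]
L2 α=1/2: [159/2, 305/4, 301/4]
L3 α=1/2: [311/4, 765/8, 957/8]
L4 α=2/3: [1975/12, 2941/24, 3421/24]
L5 α=5/7: [1135/6, 10741/84, 7681/84]
L6 α=1/2: [1231/12, 11497/168, 9697/168]
= [103, 68, 58]


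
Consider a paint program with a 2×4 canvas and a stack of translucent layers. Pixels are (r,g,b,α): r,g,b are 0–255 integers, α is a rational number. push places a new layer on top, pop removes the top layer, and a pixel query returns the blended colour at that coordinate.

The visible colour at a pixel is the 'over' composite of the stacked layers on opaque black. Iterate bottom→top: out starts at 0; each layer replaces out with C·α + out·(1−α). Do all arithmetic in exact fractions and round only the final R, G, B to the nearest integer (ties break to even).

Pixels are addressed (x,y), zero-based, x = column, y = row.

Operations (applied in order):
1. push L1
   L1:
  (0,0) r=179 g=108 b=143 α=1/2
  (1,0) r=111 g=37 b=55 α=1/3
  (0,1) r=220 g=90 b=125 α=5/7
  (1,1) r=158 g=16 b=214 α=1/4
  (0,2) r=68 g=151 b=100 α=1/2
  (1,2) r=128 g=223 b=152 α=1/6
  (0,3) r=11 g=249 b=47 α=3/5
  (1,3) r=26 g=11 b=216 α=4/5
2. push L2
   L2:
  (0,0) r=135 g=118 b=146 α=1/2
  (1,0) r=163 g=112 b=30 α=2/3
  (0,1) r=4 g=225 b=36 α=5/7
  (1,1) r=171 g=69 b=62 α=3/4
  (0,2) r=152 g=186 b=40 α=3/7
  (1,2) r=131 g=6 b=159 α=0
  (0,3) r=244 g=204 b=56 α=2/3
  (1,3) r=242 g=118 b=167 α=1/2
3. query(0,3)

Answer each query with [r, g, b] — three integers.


(0,3) stack=L1,L2; from [0,0,0]:
+L1 (α=3/5) → [33/5, 747/5, 141/5]
+L2 (α=2/3) → [2473/15, 929/5, 701/15]
→ [165, 186, 47]


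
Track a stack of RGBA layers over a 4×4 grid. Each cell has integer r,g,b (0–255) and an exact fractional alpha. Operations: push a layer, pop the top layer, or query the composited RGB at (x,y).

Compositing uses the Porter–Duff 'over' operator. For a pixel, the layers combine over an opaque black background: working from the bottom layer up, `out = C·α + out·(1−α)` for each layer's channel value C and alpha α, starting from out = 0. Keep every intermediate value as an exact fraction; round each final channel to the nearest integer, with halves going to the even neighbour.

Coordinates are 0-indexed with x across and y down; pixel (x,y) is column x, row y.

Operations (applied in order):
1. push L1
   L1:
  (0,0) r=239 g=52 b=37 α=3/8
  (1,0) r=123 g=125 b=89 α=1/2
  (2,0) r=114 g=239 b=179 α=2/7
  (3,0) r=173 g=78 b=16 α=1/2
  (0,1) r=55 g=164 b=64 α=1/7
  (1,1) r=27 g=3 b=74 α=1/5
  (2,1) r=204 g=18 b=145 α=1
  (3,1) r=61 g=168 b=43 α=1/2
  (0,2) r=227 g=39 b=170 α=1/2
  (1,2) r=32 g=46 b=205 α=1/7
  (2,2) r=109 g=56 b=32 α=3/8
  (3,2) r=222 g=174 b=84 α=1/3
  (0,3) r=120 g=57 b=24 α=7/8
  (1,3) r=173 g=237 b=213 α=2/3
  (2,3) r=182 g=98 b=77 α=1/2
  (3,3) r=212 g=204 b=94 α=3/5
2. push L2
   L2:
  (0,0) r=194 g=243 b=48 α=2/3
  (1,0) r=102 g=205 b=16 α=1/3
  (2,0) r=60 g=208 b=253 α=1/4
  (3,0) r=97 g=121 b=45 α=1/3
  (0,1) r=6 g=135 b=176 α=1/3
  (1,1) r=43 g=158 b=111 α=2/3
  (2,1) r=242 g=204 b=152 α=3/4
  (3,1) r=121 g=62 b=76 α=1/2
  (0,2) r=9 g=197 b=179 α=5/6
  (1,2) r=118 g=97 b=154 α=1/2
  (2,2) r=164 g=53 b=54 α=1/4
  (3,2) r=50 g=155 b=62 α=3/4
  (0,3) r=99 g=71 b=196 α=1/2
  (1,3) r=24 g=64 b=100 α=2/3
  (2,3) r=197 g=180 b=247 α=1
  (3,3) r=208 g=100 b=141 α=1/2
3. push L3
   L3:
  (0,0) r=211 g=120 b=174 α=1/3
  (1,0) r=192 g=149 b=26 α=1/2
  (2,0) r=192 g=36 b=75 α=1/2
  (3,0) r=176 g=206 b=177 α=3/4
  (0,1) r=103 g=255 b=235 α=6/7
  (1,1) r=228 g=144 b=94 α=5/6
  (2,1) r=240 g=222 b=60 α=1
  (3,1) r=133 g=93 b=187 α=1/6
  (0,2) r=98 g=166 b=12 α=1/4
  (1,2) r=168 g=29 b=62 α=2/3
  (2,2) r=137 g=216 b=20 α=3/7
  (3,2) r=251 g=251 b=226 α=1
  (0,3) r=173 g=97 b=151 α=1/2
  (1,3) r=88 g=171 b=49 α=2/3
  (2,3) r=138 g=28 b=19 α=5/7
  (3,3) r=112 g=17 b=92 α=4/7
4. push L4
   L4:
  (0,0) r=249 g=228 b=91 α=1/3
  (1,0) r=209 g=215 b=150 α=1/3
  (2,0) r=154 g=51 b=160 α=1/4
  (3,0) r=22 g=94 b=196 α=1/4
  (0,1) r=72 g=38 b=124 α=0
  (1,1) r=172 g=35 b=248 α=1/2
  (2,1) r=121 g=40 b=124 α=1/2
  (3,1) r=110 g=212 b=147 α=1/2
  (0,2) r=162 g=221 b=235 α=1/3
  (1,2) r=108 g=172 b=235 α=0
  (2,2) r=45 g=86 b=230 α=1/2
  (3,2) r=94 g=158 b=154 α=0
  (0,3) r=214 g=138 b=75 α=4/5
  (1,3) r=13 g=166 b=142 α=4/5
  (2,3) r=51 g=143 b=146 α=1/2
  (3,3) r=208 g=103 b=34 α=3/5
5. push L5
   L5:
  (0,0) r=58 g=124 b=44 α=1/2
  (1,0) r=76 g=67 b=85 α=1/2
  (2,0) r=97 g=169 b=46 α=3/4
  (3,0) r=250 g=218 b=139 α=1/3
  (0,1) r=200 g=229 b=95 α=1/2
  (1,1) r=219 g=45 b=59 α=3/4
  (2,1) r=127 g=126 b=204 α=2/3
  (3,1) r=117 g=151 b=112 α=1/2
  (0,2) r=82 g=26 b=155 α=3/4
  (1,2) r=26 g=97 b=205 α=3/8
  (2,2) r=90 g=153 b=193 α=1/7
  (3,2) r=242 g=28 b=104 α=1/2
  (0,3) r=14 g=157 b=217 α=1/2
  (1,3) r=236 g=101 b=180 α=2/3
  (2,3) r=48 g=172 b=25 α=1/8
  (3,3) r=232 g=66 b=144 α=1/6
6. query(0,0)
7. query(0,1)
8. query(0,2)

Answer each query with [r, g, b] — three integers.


at x=0,y=0 over L1,L2,L3,L4,L5:
after L1 α=3/8: [717/8, 39/2, 111/8]
after L2 α=2/3: [3821/24, 337/2, 293/8]
after L3 α=1/3: [6353/36, 457/3, 989/12]
after L4 α=1/3: [10835/54, 1598/9, 1535/18]
after L5 α=1/2: [13967/108, 1357/9, 2327/36]
→ [129, 151, 65]

at x=0,y=1 over L1,L2,L3,L4,L5:
+L1 (α=1/7) → [55/7, 164/7, 64/7]
+L2 (α=1/3) → [152/21, 1273/21, 1360/21]
+L3 (α=6/7) → [13130/147, 33403/147, 30970/147]
+L4 (α=0) → [13130/147, 33403/147, 30970/147]
+L5 (α=1/2) → [21265/147, 33533/147, 44935/294]
→ [145, 228, 153]

query (0,2) [L1,L2,L3,L4,L5] — begin 0,0,0
after L1 α=1/2: [227/2, 39/2, 85]
after L2 α=5/6: [317/12, 2009/12, 490/3]
after L3 α=1/4: [709/16, 2673/16, 251/2]
after L4 α=1/3: [2005/24, 4441/24, 162]
after L5 α=3/4: [7909/96, 6313/96, 627/4]
→ [82, 66, 157]
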